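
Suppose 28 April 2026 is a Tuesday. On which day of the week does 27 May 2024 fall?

Count forward from the earlier date (May 27, 2024) to the later (April 28, 2026):
Day-of-year of May 27, 2024: 148.
Day-of-year of April 28, 2026: 118.
2024 has 366 days, so 366 − 148 = 218 days remain in 2024.
Full years: 2025: 365. Sum = 365.
Total: 218 + 365 + 118 = 701 days.
701 mod 7 = 1, so 1 day before Tuesday is Monday.

Monday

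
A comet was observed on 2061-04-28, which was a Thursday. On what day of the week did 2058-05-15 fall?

Wednesday

Count forward from the earlier date (May 15, 2058) to the later (April 28, 2061):
May 15, 2058 → May 15, 2059: 365 days.
May 15, 2059 → May 15, 2060: 366 days (2060 is a leap year).
May 2060: 31 − 15 = 16 days remain.
Then 10 full months totalling 304 days.
April 1–28, 2061: 28 days.
Residual: 348 days.
Total: 1079 days.
1079 mod 7 = 1, so 1 day before Thursday is Wednesday.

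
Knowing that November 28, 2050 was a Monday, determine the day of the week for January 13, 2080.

Day-of-year of November 28, 2050: 332.
Day-of-year of January 13, 2080: 13.
2050 has 365 days, so 365 − 332 = 33 days remain in 2050.
Full years 2051–2079: 22 common + 7 leap = 22×365 + 7×366 = 10592 days.
Total: 33 + 10592 + 13 = 10638 days.
10638 mod 7 = 5, so 5 days after Monday is Saturday.

Saturday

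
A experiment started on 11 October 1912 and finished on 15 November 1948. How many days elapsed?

13184

From October 11, 1912 to October 11, 1948: 36 years, of which 9 contain a Feb 29 — 27×365 + 9×366 = 13149 days.
October 1948: 31 − 11 = 20 days remain.
November 1–15, 1948: 15 days.
Residual: 35 days.
Total: 13184 days.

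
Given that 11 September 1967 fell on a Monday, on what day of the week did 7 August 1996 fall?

Day-of-year of September 11, 1967: 254.
Day-of-year of August 7, 1996: 220.
1967 has 365 days, so 365 − 254 = 111 days remain in 1967.
Full years 1968–1995: 21 common + 7 leap = 21×365 + 7×366 = 10227 days.
Total: 111 + 10227 + 220 = 10558 days.
10558 mod 7 = 2, so 2 days after Monday is Wednesday.

Wednesday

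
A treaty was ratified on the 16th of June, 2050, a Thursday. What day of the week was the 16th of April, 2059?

From June 16, 2050 to June 16, 2058: 8 years, of which 2 contain a Feb 29 — 6×365 + 2×366 = 2922 days.
June 2058: 30 − 16 = 14 days remain.
Then 9 full months totalling 274 days.
April 1–16, 2059: 16 days.
Residual: 304 days.
Total: 3226 days.
3226 mod 7 = 6, so 6 days after Thursday is Wednesday.

Wednesday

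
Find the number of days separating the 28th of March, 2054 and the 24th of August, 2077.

8550

From March 28, 2054 to March 28, 2077: 23 years, of which 6 contain a Feb 29 — 17×365 + 6×366 = 8401 days.
March 2077: 31 − 28 = 3 days remain.
Then April (30), May (31), June (30), July (31): 30 + 31 + 30 + 31 = 122 days.
August 1–24, 2077: 24 days.
Residual: 149 days.
Total: 8550 days.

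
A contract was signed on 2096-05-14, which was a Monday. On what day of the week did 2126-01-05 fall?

Saturday

Day-of-year of May 14, 2096: 135.
Day-of-year of January 5, 2126: 5.
2096 has 366 days, so 366 − 135 = 231 days remain in 2096.
Full years 2097–2125: 23 common + 6 leap = 23×365 + 6×366 = 10591 days.
Total: 231 + 10591 + 5 = 10827 days.
10827 mod 7 = 5, so 5 days after Monday is Saturday.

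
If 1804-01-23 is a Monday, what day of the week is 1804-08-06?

January 1804: 31 − 23 = 8 days remain.
Then February 1804 (29), March (31), April (30), May (31), June (30), July (31): 29 + 31 + 30 + 31 + 30 + 31 = 182 days.
August 1–6, 1804: 6 days.
Total: 8 + 182 + 6 = 196 days.
196 is a multiple of 7, so 1804-08-06 falls on the same weekday: Monday.

Monday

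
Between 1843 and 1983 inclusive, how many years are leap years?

34

Years divisible by 4: 1844, 1848, …, 1980 — 35 in all.
Of these, 1900 is divisible by 100 but not 400, so not leap.
Leap years: 35 − 1 = 34.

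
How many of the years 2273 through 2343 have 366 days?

16

Years divisible by 4: 2276, 2280, …, 2340 — 17 in all.
Of these, 2300 is divisible by 100 but not 400, so not leap.
Leap years: 17 − 1 = 16.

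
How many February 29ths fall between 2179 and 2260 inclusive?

Years divisible by 4: 2180, 2184, …, 2260 — 21 in all.
Of these, 2200 is divisible by 100 but not 400, so not leap.
Leap years: 21 − 1 = 20.

20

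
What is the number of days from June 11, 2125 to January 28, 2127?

Day-of-year of June 11, 2125: 162.
Day-of-year of January 28, 2127: 28.
2125 has 365 days, so 365 − 162 = 203 days remain in 2125.
Full years: 2126: 365. Sum = 365.
Total: 203 + 365 + 28 = 596 days.

596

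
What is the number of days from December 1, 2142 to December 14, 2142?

Within December 2142: 14 − 1 = 13 days.

13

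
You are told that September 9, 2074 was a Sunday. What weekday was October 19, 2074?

September 2074: 30 − 9 = 21 days remain.
October 1–19, 2074: 19 days.
Total: 21 + 19 = 40 days.
40 mod 7 = 5, so 5 days after Sunday is Friday.

Friday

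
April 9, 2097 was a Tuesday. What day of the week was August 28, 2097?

April 2097: 30 − 9 = 21 days remain.
Then May (31), June (30), July (31): 31 + 30 + 31 = 92 days.
August 1–28, 2097: 28 days.
Total: 21 + 92 + 28 = 141 days.
141 mod 7 = 1, so 1 day after Tuesday is Wednesday.

Wednesday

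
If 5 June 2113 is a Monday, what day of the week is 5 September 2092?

Friday

Count forward from the earlier date (September 5, 2092) to the later (June 5, 2113):
Day-of-year of September 5, 2092: 249.
Day-of-year of June 5, 2113: 156.
2092 has 366 days, so 366 − 249 = 117 days remain in 2092.
Full years 2093–2112: 16 common + 4 leap = 16×365 + 4×366 = 7304 days.
Total: 117 + 7304 + 156 = 7577 days.
7577 mod 7 = 3, so 3 days before Monday is Friday.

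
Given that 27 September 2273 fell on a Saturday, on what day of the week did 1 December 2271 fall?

Count forward from the earlier date (December 1, 2271) to the later (September 27, 2273):
December 1, 2271 → December 1, 2272: 366 days (2272 is a leap year).
December 2272: 31 − 1 = 30 days remain.
Then January (31), February 2273 (28), March (31), April (30), May (31), June (30), July (31), August (31): 31 + 28 + 31 + 30 + 31 + 30 + 31 + 31 = 243 days.
September 1–27, 2273: 27 days.
Residual: 300 days.
Total: 666 days.
666 mod 7 = 1, so 1 day before Saturday is Friday.

Friday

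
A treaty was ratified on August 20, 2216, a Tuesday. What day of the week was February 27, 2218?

August 20, 2216 → August 20, 2217: 365 days.
August 2217: 31 − 20 = 11 days remain.
Then September (30), October (31), November (30), December (31), January (31): 30 + 31 + 30 + 31 + 31 = 153 days.
February 1–27, 2218: 27 days (2218 is not a leap year).
Residual: 191 days.
Total: 556 days.
556 mod 7 = 3, so 3 days after Tuesday is Friday.

Friday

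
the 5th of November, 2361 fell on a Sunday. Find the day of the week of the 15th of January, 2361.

Count forward from the earlier date (January 15, 2361) to the later (November 5, 2361):
January 2361: 31 − 15 = 16 days remain.
Then 9 full months totalling 273 days.
November 1–5, 2361: 5 days.
Total: 16 + 273 + 5 = 294 days.
294 is a multiple of 7, so the 15th of January, 2361 falls on the same weekday: Sunday.

Sunday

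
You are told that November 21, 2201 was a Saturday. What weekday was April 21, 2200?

Monday

Count forward from the earlier date (April 21, 2200) to the later (November 21, 2201):
April 21, 2200 → April 21, 2201: 365 days.
April 2201: 30 − 21 = 9 days remain.
Then May (31), June (30), July (31), August (31), September (30), October (31): 31 + 30 + 31 + 31 + 30 + 31 = 184 days.
November 1–21, 2201: 21 days.
Residual: 214 days.
Total: 579 days.
579 mod 7 = 5, so 5 days before Saturday is Monday.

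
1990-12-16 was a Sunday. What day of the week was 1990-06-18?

Count forward from the earlier date (June 18, 1990) to the later (December 16, 1990):
June 1990: 30 − 18 = 12 days remain.
Then July (31), August (31), September (30), October (31), November (30): 31 + 31 + 30 + 31 + 30 = 153 days.
December 1–16, 1990: 16 days.
Total: 12 + 153 + 16 = 181 days.
181 mod 7 = 6, so 6 days before Sunday is Monday.

Monday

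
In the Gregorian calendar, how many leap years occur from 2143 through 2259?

28

Years divisible by 4: 2144, 2148, …, 2256 — 29 in all.
Of these, 2200 is divisible by 100 but not 400, so not leap.
Leap years: 29 − 1 = 28.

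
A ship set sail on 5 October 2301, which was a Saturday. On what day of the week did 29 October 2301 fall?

Within October 2301: 29 − 5 = 24 days.
24 mod 7 = 3, so 3 days after Saturday is Tuesday.

Tuesday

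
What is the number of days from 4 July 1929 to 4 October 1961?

11780

From July 4, 1929 to July 4, 1961: 32 years, of which 8 contain a Feb 29 — 24×365 + 8×366 = 11688 days.
July 1961: 31 − 4 = 27 days remain.
Then August (31), September (30): 31 + 30 = 61 days.
October 1–4, 1961: 4 days.
Residual: 92 days.
Total: 11780 days.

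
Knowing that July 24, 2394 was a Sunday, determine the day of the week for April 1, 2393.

Count forward from the earlier date (April 1, 2393) to the later (July 24, 2394):
Day-of-year of April 1, 2393: 91.
Day-of-year of July 24, 2394: 205.
2393 has 365 days, so 365 − 91 = 274 days remain in 2393.
Total: 274 + 205 = 479 days.
479 mod 7 = 3, so 3 days before Sunday is Thursday.

Thursday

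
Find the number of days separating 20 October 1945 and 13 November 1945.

October 1945: 31 − 20 = 11 days remain.
November 1–13, 1945: 13 days.
Total: 11 + 13 = 24 days.

24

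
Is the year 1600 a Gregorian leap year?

1600 is a leap year (divisible by 400).

Yes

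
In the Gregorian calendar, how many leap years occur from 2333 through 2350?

4

Years divisible by 4 in [2333, 2350]: 2336, 2340, 2344, 2348.
No century exceptions apply. Count: 4.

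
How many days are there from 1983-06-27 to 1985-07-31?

June 27, 1983 → June 27, 1984: 366 days (1984 is a leap year).
June 27, 1984 → June 27, 1985: 365 days.
June 1985: 30 − 27 = 3 days remain.
July 1–31, 1985: 31 days.
Residual: 34 days.
Total: 765 days.

765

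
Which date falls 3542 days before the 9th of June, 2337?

the 28th of September, 2327

Count 3542 days before June 9, 2337:
Day-of-year of September 28, 2327: 271.
Day-of-year of June 9, 2337: 160.
2327 has 365 days, so 365 − 271 = 94 days remain in 2327.
Full years 2328–2336: 6 common + 3 leap = 6×365 + 3×366 = 3288 days.
Total: 94 + 3288 + 160 = 3542 days.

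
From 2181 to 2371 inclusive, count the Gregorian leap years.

45

Years divisible by 4: 2184, 2188, …, 2368 — 47 in all.
Of these, 2200, 2300 are divisible by 100 but not 400, so not leap.
Leap years: 47 − 2 = 45.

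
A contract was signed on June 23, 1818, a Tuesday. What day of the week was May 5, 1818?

Tuesday

Count forward from the earlier date (May 5, 1818) to the later (June 23, 1818):
May 1818: 31 − 5 = 26 days remain.
June 1–23, 1818: 23 days.
Total: 26 + 23 = 49 days.
49 is a multiple of 7, so May 5, 1818 falls on the same weekday: Tuesday.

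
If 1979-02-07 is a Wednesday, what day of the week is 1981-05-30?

February 7, 1979 → February 7, 1980: 365 days.
February 7, 1980 → February 7, 1981: 366 days (1980 is a leap year).
February 1981: 28 − 7 = 21 days remain (1981 is not a leap year, so February has 28 days).
Then March (31), April (30): 31 + 30 = 61 days.
May 1–30, 1981: 30 days.
Residual: 112 days.
Total: 843 days.
843 mod 7 = 3, so 3 days after Wednesday is Saturday.

Saturday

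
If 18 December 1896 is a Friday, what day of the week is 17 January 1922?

Day-of-year of December 18, 1896: 353.
Day-of-year of January 17, 1922: 17.
1896 has 366 days, so 366 − 353 = 13 days remain in 1896.
Full years 1897–1921: 20 common + 5 leap = 20×365 + 5×366 = 9130 days.
Total: 13 + 9130 + 17 = 9160 days.
9160 mod 7 = 4, so 4 days after Friday is Tuesday.

Tuesday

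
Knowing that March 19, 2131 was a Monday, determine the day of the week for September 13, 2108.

Count forward from the earlier date (September 13, 2108) to the later (March 19, 2131):
From September 13, 2108 to September 13, 2130: 22 years, of which 5 contain a Feb 29 — 17×365 + 5×366 = 8035 days.
September 2130: 30 − 13 = 17 days remain.
Then October (31), November (30), December (31), January (31), February 2131 (28): 31 + 30 + 31 + 31 + 28 = 151 days.
March 1–19, 2131: 19 days.
Residual: 187 days.
Total: 8222 days.
8222 mod 7 = 4, so 4 days before Monday is Thursday.

Thursday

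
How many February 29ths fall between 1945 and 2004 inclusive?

15

Years divisible by 4: 1948, 1952, …, 2004 — 15 in all.
2000 is divisible by 400, so still leap.
No century exceptions apply. Count: 15.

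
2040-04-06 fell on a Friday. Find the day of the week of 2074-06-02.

Saturday

From April 6, 2040 to April 6, 2074: 34 years, of which 8 contain a Feb 29 — 26×365 + 8×366 = 12418 days.
April 2074: 30 − 6 = 24 days remain.
Then May (31): 31 days.
June 1–2, 2074: 2 days.
Residual: 57 days.
Total: 12475 days.
12475 mod 7 = 1, so 1 day after Friday is Saturday.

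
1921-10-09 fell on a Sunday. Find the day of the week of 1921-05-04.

Count forward from the earlier date (May 4, 1921) to the later (October 9, 1921):
May 1921: 31 − 4 = 27 days remain.
Then June (30), July (31), August (31), September (30): 30 + 31 + 31 + 30 = 122 days.
October 1–9, 1921: 9 days.
Total: 27 + 122 + 9 = 158 days.
158 mod 7 = 4, so 4 days before Sunday is Wednesday.

Wednesday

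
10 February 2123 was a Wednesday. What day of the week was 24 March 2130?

Day-of-year of February 10, 2123: 41.
Day-of-year of March 24, 2130: 83.
2123 has 365 days, so 365 − 41 = 324 days remain in 2123.
Full years: 2124: 366; 2125: 365; 2126: 365; 2127: 365; 2128: 366; 2129: 365. Sum = 2192.
Total: 324 + 2192 + 83 = 2599 days.
2599 mod 7 = 2, so 2 days after Wednesday is Friday.

Friday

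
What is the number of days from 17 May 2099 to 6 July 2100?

415

May 2099: 31 − 17 = 14 days remain.
Then 13 full months totalling 395 days.
July 1–6, 2100: 6 days.
Total: 14 + 395 + 6 = 415 days.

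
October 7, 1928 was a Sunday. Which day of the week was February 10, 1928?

Count forward from the earlier date (February 10, 1928) to the later (October 7, 1928):
February 1928: 29 − 10 = 19 days remain (1928 is a leap year, so February has 29 days).
Then March (31), April (30), May (31), June (30), July (31), August (31), September (30): 31 + 30 + 31 + 30 + 31 + 31 + 30 = 214 days.
October 1–7, 1928: 7 days.
Total: 19 + 214 + 7 = 240 days.
240 mod 7 = 2, so 2 days before Sunday is Friday.

Friday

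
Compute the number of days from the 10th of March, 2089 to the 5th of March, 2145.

From March 10, 2089 to March 10, 2144: 55 years, of which 13 contain a Feb 29 — 42×365 + 13×366 = 20088 days.
(2100 is not a leap year (divisible by 100 but not 400).)
March 2144: 31 − 10 = 21 days remain.
Then 11 full months totalling 334 days.
March 1–5, 2145: 5 days.
Residual: 360 days.
Total: 20448 days.

20448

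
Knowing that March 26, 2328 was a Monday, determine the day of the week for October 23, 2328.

March 2328: 31 − 26 = 5 days remain.
Then April (30), May (31), June (30), July (31), August (31), September (30): 30 + 31 + 30 + 31 + 31 + 30 = 183 days.
October 1–23, 2328: 23 days.
Total: 5 + 183 + 23 = 211 days.
211 mod 7 = 1, so 1 day after Monday is Tuesday.

Tuesday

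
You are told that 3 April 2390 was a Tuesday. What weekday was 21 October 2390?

Sunday

April 2390: 30 − 3 = 27 days remain.
Then May (31), June (30), July (31), August (31), September (30): 31 + 30 + 31 + 31 + 30 = 153 days.
October 1–21, 2390: 21 days.
Total: 27 + 153 + 21 = 201 days.
201 mod 7 = 5, so 5 days after Tuesday is Sunday.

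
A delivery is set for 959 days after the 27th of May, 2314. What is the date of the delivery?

the 10th of January, 2317

Count 959 days after May 27, 2314:
May 27, 2314 → May 27, 2315: 365 days.
May 27, 2315 → May 27, 2316: 366 days (2316 is a leap year).
May 2316: 31 − 27 = 4 days remain.
Then June (30), July (31), August (31), September (30), October (31), November (30), December (31): 30 + 31 + 31 + 30 + 31 + 30 + 31 = 214 days.
January 1–10, 2317: 10 days.
Residual: 228 days.
Total: 959 days.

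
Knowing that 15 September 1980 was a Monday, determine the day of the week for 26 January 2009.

From September 15, 1980 to September 15, 2008: 28 years, of which 7 contain a Feb 29 — 21×365 + 7×366 = 10227 days.
(2000 is a leap year (divisible by 400).)
September 2008: 30 − 15 = 15 days remain.
Then October (31), November (30), December (31): 31 + 30 + 31 = 92 days.
January 1–26, 2009: 26 days.
Residual: 133 days.
Total: 10360 days.
10360 is a multiple of 7, so 26 January 2009 falls on the same weekday: Monday.

Monday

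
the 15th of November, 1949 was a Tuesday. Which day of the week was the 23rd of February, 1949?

Count forward from the earlier date (February 23, 1949) to the later (November 15, 1949):
February 1949: 28 − 23 = 5 days remain (1949 is not a leap year, so February has 28 days).
Then March (31), April (30), May (31), June (30), July (31), August (31), September (30), October (31): 31 + 30 + 31 + 30 + 31 + 31 + 30 + 31 = 245 days.
November 1–15, 1949: 15 days.
Total: 5 + 245 + 15 = 265 days.
265 mod 7 = 6, so 6 days before Tuesday is Wednesday.

Wednesday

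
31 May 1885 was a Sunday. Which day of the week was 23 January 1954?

Saturday

Day-of-year of May 31, 1885: 151.
Day-of-year of January 23, 1954: 23.
1885 has 365 days, so 365 − 151 = 214 days remain in 1885.
Full years 1886–1953: 52 common + 16 leap = 52×365 + 16×366 = 24836 days.
Total: 214 + 24836 + 23 = 25073 days.
25073 mod 7 = 6, so 6 days after Sunday is Saturday.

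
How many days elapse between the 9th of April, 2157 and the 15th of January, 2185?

10143

From April 9, 2157 to April 9, 2184: 27 years, of which 7 contain a Feb 29 — 20×365 + 7×366 = 9862 days.
April 2184: 30 − 9 = 21 days remain.
Then May (31), June (30), July (31), August (31), September (30), October (31), November (30), December (31): 31 + 30 + 31 + 31 + 30 + 31 + 30 + 31 = 245 days.
January 1–15, 2185: 15 days.
Residual: 281 days.
Total: 10143 days.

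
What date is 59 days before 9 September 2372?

12 July 2372

Count 59 days before September 9, 2372:
July 2372: 31 − 12 = 19 days remain.
Then August (31): 31 days.
September 1–9, 2372: 9 days.
Total: 19 + 31 + 9 = 59 days.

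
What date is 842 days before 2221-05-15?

2219-01-24

Count 842 days before May 15, 2221:
January 24, 2219 → January 24, 2220: 365 days.
January 24, 2220 → January 24, 2221: 366 days (2220 is a leap year).
January 2221: 31 − 24 = 7 days remain.
Then February 2221 (28), March (31), April (30): 28 + 31 + 30 = 89 days.
May 1–15, 2221: 15 days.
Residual: 111 days.
Total: 842 days.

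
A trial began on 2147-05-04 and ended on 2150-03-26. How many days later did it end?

May 4, 2147 → May 4, 2148: 366 days (2148 is a leap year).
May 4, 2148 → May 4, 2149: 365 days.
May 2149: 31 − 4 = 27 days remain.
Then 9 full months totalling 273 days.
March 1–26, 2150: 26 days.
Residual: 326 days.
Total: 1057 days.

1057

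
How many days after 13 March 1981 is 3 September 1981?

174

March 1981: 31 − 13 = 18 days remain.
Then April (30), May (31), June (30), July (31), August (31): 30 + 31 + 30 + 31 + 31 = 153 days.
September 1–3, 1981: 3 days.
Total: 18 + 153 + 3 = 174 days.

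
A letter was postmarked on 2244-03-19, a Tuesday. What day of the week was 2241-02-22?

Monday

Count forward from the earlier date (February 22, 2241) to the later (March 19, 2244):
Day-of-year of February 22, 2241: 53.
Day-of-year of March 19, 2244: 79.
2241 has 365 days, so 365 − 53 = 312 days remain in 2241.
Full years: 2242: 365; 2243: 365. Sum = 730.
Total: 312 + 730 + 79 = 1121 days.
1121 mod 7 = 1, so 1 day before Tuesday is Monday.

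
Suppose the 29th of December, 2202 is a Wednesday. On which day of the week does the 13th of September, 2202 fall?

Monday

Count forward from the earlier date (September 13, 2202) to the later (December 29, 2202):
September 2202: 30 − 13 = 17 days remain.
Then October (31), November (30): 31 + 30 = 61 days.
December 1–29, 2202: 29 days.
Total: 17 + 61 + 29 = 107 days.
107 mod 7 = 2, so 2 days before Wednesday is Monday.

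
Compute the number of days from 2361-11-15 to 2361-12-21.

November 2361: 30 − 15 = 15 days remain.
December 1–21, 2361: 21 days.
Total: 15 + 21 = 36 days.

36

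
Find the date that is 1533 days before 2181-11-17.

2177-09-06

Count 1533 days before November 17, 2181:
September 6, 2177 → September 6, 2178: 365 days.
September 6, 2178 → September 6, 2179: 365 days.
September 6, 2179 → September 6, 2180: 366 days (2180 is a leap year).
September 6, 2180 → September 6, 2181: 365 days.
September 2181: 30 − 6 = 24 days remain.
Then October (31): 31 days.
November 1–17, 2181: 17 days.
Residual: 72 days.
Total: 1533 days.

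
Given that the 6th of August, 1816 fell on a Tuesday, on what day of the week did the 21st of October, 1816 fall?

August 1816: 31 − 6 = 25 days remain.
Then September (30): 30 days.
October 1–21, 1816: 21 days.
Total: 25 + 30 + 21 = 76 days.
76 mod 7 = 6, so 6 days after Tuesday is Monday.

Monday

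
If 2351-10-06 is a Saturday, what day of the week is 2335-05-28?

Count forward from the earlier date (May 28, 2335) to the later (October 6, 2351):
From May 28, 2335 to May 28, 2351: 16 years, of which 4 contain a Feb 29 — 12×365 + 4×366 = 5844 days.
May 2351: 31 − 28 = 3 days remain.
Then June (30), July (31), August (31), September (30): 30 + 31 + 31 + 30 = 122 days.
October 1–6, 2351: 6 days.
Residual: 131 days.
Total: 5975 days.
5975 mod 7 = 4, so 4 days before Saturday is Tuesday.

Tuesday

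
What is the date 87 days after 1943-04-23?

1943-07-19

Count 87 days after April 23, 1943:
April 1943: 30 − 23 = 7 days remain.
Then May (31), June (30): 31 + 30 = 61 days.
July 1–19, 1943: 19 days.
Total: 7 + 61 + 19 = 87 days.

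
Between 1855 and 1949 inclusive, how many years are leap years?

23

Years divisible by 4: 1856, 1860, …, 1948 — 24 in all.
Of these, 1900 is divisible by 100 but not 400, so not leap.
Leap years: 24 − 1 = 23.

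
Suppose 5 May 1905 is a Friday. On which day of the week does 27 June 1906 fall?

May 5, 1905 → May 5, 1906: 365 days.
May 1906: 31 − 5 = 26 days remain.
June 1–27, 1906: 27 days.
Residual: 53 days.
Total: 418 days.
418 mod 7 = 5, so 5 days after Friday is Wednesday.

Wednesday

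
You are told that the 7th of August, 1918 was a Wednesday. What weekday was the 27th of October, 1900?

Saturday

Count forward from the earlier date (October 27, 1900) to the later (August 7, 1918):
Day-of-year of October 27, 1900: 300.
Day-of-year of August 7, 1918: 219.
1900 has 365 days, so 365 − 300 = 65 days remain in 1900.
Full years 1901–1917: 13 common + 4 leap = 13×365 + 4×366 = 6209 days.
Total: 65 + 6209 + 219 = 6493 days.
6493 mod 7 = 4, so 4 days before Wednesday is Saturday.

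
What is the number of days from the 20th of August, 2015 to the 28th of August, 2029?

5122

Day-of-year of August 20, 2015: 232.
Day-of-year of August 28, 2029: 240.
2015 has 365 days, so 365 − 232 = 133 days remain in 2015.
Full years 2016–2028: 9 common + 4 leap = 9×365 + 4×366 = 4749 days.
Total: 133 + 4749 + 240 = 5122 days.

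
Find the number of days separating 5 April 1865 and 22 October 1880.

From April 5, 1865 to April 5, 1880: 15 years, of which 4 contain a Feb 29 — 11×365 + 4×366 = 5479 days.
April 1880: 30 − 5 = 25 days remain.
Then May (31), June (30), July (31), August (31), September (30): 31 + 30 + 31 + 31 + 30 = 153 days.
October 1–22, 1880: 22 days.
Residual: 200 days.
Total: 5679 days.

5679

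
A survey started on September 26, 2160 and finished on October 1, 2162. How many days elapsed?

September 2160: 30 − 26 = 4 days remain.
Then 24 full months totalling 730 days.
October 1, 2162: 1 day.
Total: 4 + 730 + 1 = 735 days.

735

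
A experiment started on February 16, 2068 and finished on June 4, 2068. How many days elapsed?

February 2068: 29 − 16 = 13 days remain (2068 is a leap year, so February has 29 days).
Then March (31), April (30), May (31): 31 + 30 + 31 = 92 days.
June 1–4, 2068: 4 days.
Total: 13 + 92 + 4 = 109 days.

109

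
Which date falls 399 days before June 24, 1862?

May 21, 1861

Count 399 days before June 24, 1862:
May 21, 1861 → May 21, 1862: 365 days.
May 1862: 31 − 21 = 10 days remain.
June 1–24, 1862: 24 days.
Residual: 34 days.
Total: 399 days.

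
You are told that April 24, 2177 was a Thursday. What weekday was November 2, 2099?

Monday

Count forward from the earlier date (November 2, 2099) to the later (April 24, 2177):
Day-of-year of November 2, 2099: 306.
Day-of-year of April 24, 2177: 114.
2099 has 365 days, so 365 − 306 = 59 days remain in 2099.
Full years 2100–2176: 58 common + 19 leap = 58×365 + 19×366 = 28124 days.
Total: 59 + 28124 + 114 = 28297 days.
28297 mod 7 = 3, so 3 days before Thursday is Monday.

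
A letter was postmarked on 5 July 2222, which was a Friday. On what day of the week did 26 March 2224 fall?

Friday

July 5, 2222 → July 5, 2223: 365 days.
July 2223: 31 − 5 = 26 days remain.
Then August (31), September (30), October (31), November (30), December (31), January (31), February 2224 (29): 31 + 30 + 31 + 30 + 31 + 31 + 29 = 213 days.
March 1–26, 2224: 26 days.
Residual: 265 days.
Total: 630 days.
630 is a multiple of 7, so 26 March 2224 falls on the same weekday: Friday.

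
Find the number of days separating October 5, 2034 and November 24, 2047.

Day-of-year of October 5, 2034: 278.
Day-of-year of November 24, 2047: 328.
2034 has 365 days, so 365 − 278 = 87 days remain in 2034.
Full years 2035–2046: 9 common + 3 leap = 9×365 + 3×366 = 4383 days.
Total: 87 + 4383 + 328 = 4798 days.

4798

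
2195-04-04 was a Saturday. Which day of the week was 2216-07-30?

From April 4, 2195 to April 4, 2216: 21 years, of which 5 contain a Feb 29 — 16×365 + 5×366 = 7670 days.
(2200 is not a leap year (divisible by 100 but not 400).)
April 2216: 30 − 4 = 26 days remain.
Then May (31), June (30): 31 + 30 = 61 days.
July 1–30, 2216: 30 days.
Residual: 117 days.
Total: 7787 days.
7787 mod 7 = 3, so 3 days after Saturday is Tuesday.

Tuesday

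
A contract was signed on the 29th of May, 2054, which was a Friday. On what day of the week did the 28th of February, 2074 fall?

Wednesday

From May 29, 2054 to May 29, 2073: 19 years, of which 5 contain a Feb 29 — 14×365 + 5×366 = 6940 days.
May 2073: 31 − 29 = 2 days remain.
Then June (30), July (31), August (31), September (30), October (31), November (30), December (31), January (31): 30 + 31 + 31 + 30 + 31 + 30 + 31 + 31 = 245 days.
February 1–28, 2074: 28 days (2074 is not a leap year).
Residual: 275 days.
Total: 7215 days.
7215 mod 7 = 5, so 5 days after Friday is Wednesday.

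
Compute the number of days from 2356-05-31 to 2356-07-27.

57

May 2356: 31 − 31 = 0 days remain.
Then June (30): 30 days.
July 1–27, 2356: 27 days.
Total: 0 + 30 + 27 = 57 days.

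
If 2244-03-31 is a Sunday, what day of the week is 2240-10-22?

Thursday

Count forward from the earlier date (October 22, 2240) to the later (March 31, 2244):
October 22, 2240 → October 22, 2241: 365 days.
October 22, 2241 → October 22, 2242: 365 days.
October 22, 2242 → October 22, 2243: 365 days.
October 2243: 31 − 22 = 9 days remain.
Then November (30), December (31), January (31), February 2244 (29): 30 + 31 + 31 + 29 = 121 days.
March 1–31, 2244: 31 days.
Residual: 161 days.
Total: 1256 days.
1256 mod 7 = 3, so 3 days before Sunday is Thursday.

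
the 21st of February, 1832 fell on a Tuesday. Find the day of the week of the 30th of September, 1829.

Count forward from the earlier date (September 30, 1829) to the later (February 21, 1832):
September 30, 1829 → September 30, 1830: 365 days.
September 30, 1830 → September 30, 1831: 365 days.
September 1831: 30 − 30 = 0 days remain.
Then October (31), November (30), December (31), January (31): 31 + 30 + 31 + 31 = 123 days.
February 1–21, 1832: 21 days (1832 is a leap year).
Residual: 144 days.
Total: 874 days.
874 mod 7 = 6, so 6 days before Tuesday is Wednesday.

Wednesday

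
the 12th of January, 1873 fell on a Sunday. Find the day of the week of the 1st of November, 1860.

Thursday

Count forward from the earlier date (November 1, 1860) to the later (January 12, 1873):
From November 1, 1860 to November 1, 1872: 12 years, of which 3 contain a Feb 29 — 9×365 + 3×366 = 4383 days.
November 1872: 30 − 1 = 29 days remain.
Then December (31): 31 days.
January 1–12, 1873: 12 days.
Residual: 72 days.
Total: 4455 days.
4455 mod 7 = 3, so 3 days before Sunday is Thursday.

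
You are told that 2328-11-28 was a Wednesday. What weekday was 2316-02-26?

Count forward from the earlier date (February 26, 2316) to the later (November 28, 2328):
From February 26, 2316 to February 26, 2328: 12 years, of which 3 contain a Feb 29 — 9×365 + 3×366 = 4383 days.
February 2328: 29 − 26 = 3 days remain (2328 is a leap year, so February has 29 days).
Then March (31), April (30), May (31), June (30), July (31), August (31), September (30), October (31): 31 + 30 + 31 + 30 + 31 + 31 + 30 + 31 = 245 days.
November 1–28, 2328: 28 days.
Residual: 276 days.
Total: 4659 days.
4659 mod 7 = 4, so 4 days before Wednesday is Saturday.

Saturday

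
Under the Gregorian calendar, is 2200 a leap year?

2200 is not a leap year (divisible by 100 but not 400).

No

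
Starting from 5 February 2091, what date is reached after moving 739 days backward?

27 January 2089

Count 739 days before February 5, 2091:
Day-of-year of January 27, 2089: 27.
Day-of-year of February 5, 2091: 36.
2089 has 365 days, so 365 − 27 = 338 days remain in 2089.
Full years: 2090: 365. Sum = 365.
Total: 338 + 365 + 36 = 739 days.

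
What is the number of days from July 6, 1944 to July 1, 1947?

Day-of-year of July 6, 1944: 188.
Day-of-year of July 1, 1947: 182.
1944 has 366 days, so 366 − 188 = 178 days remain in 1944.
Full years: 1945: 365; 1946: 365. Sum = 730.
Total: 178 + 730 + 182 = 1090 days.

1090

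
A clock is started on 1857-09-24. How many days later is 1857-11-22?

59

September 1857: 30 − 24 = 6 days remain.
Then October (31): 31 days.
November 1–22, 1857: 22 days.
Total: 6 + 31 + 22 = 59 days.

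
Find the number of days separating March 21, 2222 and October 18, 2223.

576

March 21, 2222 → March 21, 2223: 365 days.
March 2223: 31 − 21 = 10 days remain.
Then April (30), May (31), June (30), July (31), August (31), September (30): 30 + 31 + 30 + 31 + 31 + 30 = 183 days.
October 1–18, 2223: 18 days.
Residual: 211 days.
Total: 576 days.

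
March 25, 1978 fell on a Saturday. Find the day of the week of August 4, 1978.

March 1978: 31 − 25 = 6 days remain.
Then April (30), May (31), June (30), July (31): 30 + 31 + 30 + 31 = 122 days.
August 1–4, 1978: 4 days.
Total: 6 + 122 + 4 = 132 days.
132 mod 7 = 6, so 6 days after Saturday is Friday.

Friday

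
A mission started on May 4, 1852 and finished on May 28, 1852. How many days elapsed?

Within May 1852: 28 − 4 = 24 days.

24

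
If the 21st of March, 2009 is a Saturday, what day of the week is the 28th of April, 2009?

March 2009: 31 − 21 = 10 days remain.
April 1–28, 2009: 28 days.
Total: 10 + 28 = 38 days.
38 mod 7 = 3, so 3 days after Saturday is Tuesday.

Tuesday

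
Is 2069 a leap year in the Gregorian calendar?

2069 is not a leap year.

No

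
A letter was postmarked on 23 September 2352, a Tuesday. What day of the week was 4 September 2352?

Thursday

Count forward from the earlier date (September 4, 2352) to the later (September 23, 2352):
Within September 2352: 23 − 4 = 19 days.
19 mod 7 = 5, so 5 days before Tuesday is Thursday.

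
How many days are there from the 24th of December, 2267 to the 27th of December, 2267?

Within December 2267: 27 − 24 = 3 days.

3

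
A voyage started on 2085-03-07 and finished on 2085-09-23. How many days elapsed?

March 2085: 31 − 7 = 24 days remain.
Then April (30), May (31), June (30), July (31), August (31): 30 + 31 + 30 + 31 + 31 = 153 days.
September 1–23, 2085: 23 days.
Total: 24 + 153 + 23 = 200 days.

200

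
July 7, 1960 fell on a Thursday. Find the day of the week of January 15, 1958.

Count forward from the earlier date (January 15, 1958) to the later (July 7, 1960):
January 15, 1958 → January 15, 1959: 365 days.
January 15, 1959 → January 15, 1960: 365 days.
January 1960: 31 − 15 = 16 days remain.
Then February 1960 (29), March (31), April (30), May (31), June (30): 29 + 31 + 30 + 31 + 30 = 151 days.
July 1–7, 1960: 7 days.
Residual: 174 days.
Total: 904 days.
904 mod 7 = 1, so 1 day before Thursday is Wednesday.

Wednesday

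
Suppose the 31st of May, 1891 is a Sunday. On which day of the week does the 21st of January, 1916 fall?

Friday

From May 31, 1891 to May 31, 1915: 24 years, of which 5 contain a Feb 29 — 19×365 + 5×366 = 8765 days.
(1900 is not a leap year (divisible by 100 but not 400).)
May 1915: 31 − 31 = 0 days remain.
Then June (30), July (31), August (31), September (30), October (31), November (30), December (31): 30 + 31 + 31 + 30 + 31 + 30 + 31 = 214 days.
January 1–21, 1916: 21 days.
Residual: 235 days.
Total: 9000 days.
9000 mod 7 = 5, so 5 days after Sunday is Friday.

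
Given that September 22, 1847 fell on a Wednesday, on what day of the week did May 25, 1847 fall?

Count forward from the earlier date (May 25, 1847) to the later (September 22, 1847):
May 1847: 31 − 25 = 6 days remain.
Then June (30), July (31), August (31): 30 + 31 + 31 = 92 days.
September 1–22, 1847: 22 days.
Total: 6 + 92 + 22 = 120 days.
120 mod 7 = 1, so 1 day before Wednesday is Tuesday.

Tuesday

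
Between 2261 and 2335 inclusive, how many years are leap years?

Years divisible by 4: 2264, 2268, …, 2332 — 18 in all.
Of these, 2300 is divisible by 100 but not 400, so not leap.
Leap years: 18 − 1 = 17.

17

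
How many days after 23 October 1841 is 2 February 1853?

From October 23, 1841 to October 23, 1852: 11 years, of which 3 contain a Feb 29 — 8×365 + 3×366 = 4018 days.
October 1852: 31 − 23 = 8 days remain.
Then November (30), December (31), January (31): 30 + 31 + 31 = 92 days.
February 1–2, 1853: 2 days (1853 is not a leap year).
Residual: 102 days.
Total: 4120 days.

4120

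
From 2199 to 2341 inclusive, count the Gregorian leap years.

Years divisible by 4: 2200, 2204, …, 2340 — 36 in all.
Of these, 2200, 2300 are divisible by 100 but not 400, so not leap.
Leap years: 36 − 2 = 34.

34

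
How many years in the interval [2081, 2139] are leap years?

Years divisible by 4: 2084, 2088, …, 2136 — 14 in all.
Of these, 2100 is divisible by 100 but not 400, so not leap.
Leap years: 14 − 1 = 13.

13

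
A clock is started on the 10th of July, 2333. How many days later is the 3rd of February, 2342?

From July 10, 2333 to July 10, 2341: 8 years, of which 2 contain a Feb 29 — 6×365 + 2×366 = 2922 days.
July 2341: 31 − 10 = 21 days remain.
Then August (31), September (30), October (31), November (30), December (31), January (31): 31 + 30 + 31 + 30 + 31 + 31 = 184 days.
February 1–3, 2342: 3 days (2342 is not a leap year).
Residual: 208 days.
Total: 3130 days.

3130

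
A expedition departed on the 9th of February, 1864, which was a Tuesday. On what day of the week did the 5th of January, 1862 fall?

Count forward from the earlier date (January 5, 1862) to the later (February 9, 1864):
January 5, 1862 → January 5, 1863: 365 days.
January 5, 1863 → January 5, 1864: 365 days.
January 1864: 31 − 5 = 26 days remain.
February 1–9, 1864: 9 days (1864 is a leap year).
Residual: 35 days.
Total: 765 days.
765 mod 7 = 2, so 2 days before Tuesday is Sunday.

Sunday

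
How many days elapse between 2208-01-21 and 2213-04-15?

1911

Day-of-year of January 21, 2208: 21.
Day-of-year of April 15, 2213: 105.
2208 has 366 days, so 366 − 21 = 345 days remain in 2208.
Full years: 2209: 365; 2210: 365; 2211: 365; 2212: 366. Sum = 1461.
Total: 345 + 1461 + 105 = 1911 days.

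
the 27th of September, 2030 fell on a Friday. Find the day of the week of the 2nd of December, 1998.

Wednesday

Count forward from the earlier date (December 2, 1998) to the later (September 27, 2030):
From December 2, 1998 to December 2, 2029: 31 years, of which 8 contain a Feb 29 — 23×365 + 8×366 = 11323 days.
(2000 is a leap year (divisible by 400).)
December 2029: 31 − 2 = 29 days remain.
Then January (31), February 2030 (28), March (31), April (30), May (31), June (30), July (31), August (31): 31 + 28 + 31 + 30 + 31 + 30 + 31 + 31 = 243 days.
September 1–27, 2030: 27 days.
Residual: 299 days.
Total: 11622 days.
11622 mod 7 = 2, so 2 days before Friday is Wednesday.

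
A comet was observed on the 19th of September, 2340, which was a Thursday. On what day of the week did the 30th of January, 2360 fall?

From September 19, 2340 to September 19, 2359: 19 years, of which 4 contain a Feb 29 — 15×365 + 4×366 = 6939 days.
September 2359: 30 − 19 = 11 days remain.
Then October (31), November (30), December (31): 31 + 30 + 31 = 92 days.
January 1–30, 2360: 30 days.
Residual: 133 days.
Total: 7072 days.
7072 mod 7 = 2, so 2 days after Thursday is Saturday.

Saturday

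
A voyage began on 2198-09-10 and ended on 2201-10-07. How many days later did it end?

September 10, 2198 → September 10, 2199: 365 days.
September 10, 2199 → September 10, 2200: 365 days (2200 is not a leap year (divisible by 100 but not 400)).
September 10, 2200 → September 10, 2201: 365 days.
September 2201: 30 − 10 = 20 days remain.
October 1–7, 2201: 7 days.
Residual: 27 days.
Total: 1122 days.

1122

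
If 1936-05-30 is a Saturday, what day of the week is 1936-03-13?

Count forward from the earlier date (March 13, 1936) to the later (May 30, 1936):
March 1936: 31 − 13 = 18 days remain.
Then April (30): 30 days.
May 1–30, 1936: 30 days.
Total: 18 + 30 + 30 = 78 days.
78 mod 7 = 1, so 1 day before Saturday is Friday.

Friday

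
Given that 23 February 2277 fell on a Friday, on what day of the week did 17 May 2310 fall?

Tuesday

From February 23, 2277 to February 23, 2310: 33 years, of which 7 contain a Feb 29 — 26×365 + 7×366 = 12052 days.
(2300 is not a leap year (divisible by 100 but not 400).)
February 2310: 28 − 23 = 5 days remain (2310 is not a leap year, so February has 28 days).
Then March (31), April (30): 31 + 30 = 61 days.
May 1–17, 2310: 17 days.
Residual: 83 days.
Total: 12135 days.
12135 mod 7 = 4, so 4 days after Friday is Tuesday.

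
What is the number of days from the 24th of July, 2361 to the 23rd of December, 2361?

152

July 2361: 31 − 24 = 7 days remain.
Then August (31), September (30), October (31), November (30): 31 + 30 + 31 + 30 = 122 days.
December 1–23, 2361: 23 days.
Total: 7 + 122 + 23 = 152 days.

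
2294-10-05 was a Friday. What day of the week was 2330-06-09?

From October 5, 2294 to October 5, 2329: 35 years, of which 8 contain a Feb 29 — 27×365 + 8×366 = 12783 days.
(2300 is not a leap year (divisible by 100 but not 400).)
October 2329: 31 − 5 = 26 days remain.
Then November (30), December (31), January (31), February 2330 (28), March (31), April (30), May (31): 30 + 31 + 31 + 28 + 31 + 30 + 31 = 212 days.
June 1–9, 2330: 9 days.
Residual: 247 days.
Total: 13030 days.
13030 mod 7 = 3, so 3 days after Friday is Monday.

Monday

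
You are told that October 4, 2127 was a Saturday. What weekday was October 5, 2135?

Wednesday

Day-of-year of October 4, 2127: 277.
Day-of-year of October 5, 2135: 278.
2127 has 365 days, so 365 − 277 = 88 days remain in 2127.
Full years 2128–2134: 5 common + 2 leap = 5×365 + 2×366 = 2557 days.
Total: 88 + 2557 + 278 = 2923 days.
2923 mod 7 = 4, so 4 days after Saturday is Wednesday.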